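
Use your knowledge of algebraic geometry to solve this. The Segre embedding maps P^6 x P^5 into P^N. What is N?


The Segre embedding maps P^m x P^n into P^N via
all products of coordinates from each factor.
N = (m+1)(n+1) - 1
N = (6+1)(5+1) - 1
N = 7*6 - 1
N = 42 - 1 = 41

41


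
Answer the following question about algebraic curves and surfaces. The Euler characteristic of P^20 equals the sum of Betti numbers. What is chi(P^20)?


The complex projective space P^20 has one cell in each even real dimension 0, 2, ..., 40.
The cohomology groups are H^{2k}(P^20) = Z for k = 0,...,20, and 0 otherwise.
Euler characteristic = sum of Betti numbers = 1 per even-dimensional cohomology group.
chi(P^20) = 20 + 1 = 21

21


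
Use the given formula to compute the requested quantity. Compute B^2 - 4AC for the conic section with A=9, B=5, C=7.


The discriminant of a conic Ax^2 + Bxy + Cy^2 + ... = 0 is B^2 - 4AC.
B^2 = 5^2 = 25
4AC = 4*9*7 = 252
Discriminant = 25 - 252 = -227

-227


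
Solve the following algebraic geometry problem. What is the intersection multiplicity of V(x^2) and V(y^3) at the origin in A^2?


The intersection multiplicity of V(x^a) and V(y^b) at the origin is:
I(O; V(x^2), V(y^3)) = dim_k(k[x,y]/(x^2, y^3))
A basis for k[x,y]/(x^2, y^3) is the set of monomials x^i * y^j
where 0 <= i < 2 and 0 <= j < 3.
The number of such monomials is 2 * 3 = 6

6


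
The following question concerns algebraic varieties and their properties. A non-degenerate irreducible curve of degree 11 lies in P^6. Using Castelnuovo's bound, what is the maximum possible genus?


Castelnuovo's bound: write d - 1 = m(r-1) + epsilon with 0 <= epsilon < r-1.
d - 1 = 11 - 1 = 10
r - 1 = 6 - 1 = 5
10 = 2*5 + 0, so m = 2, epsilon = 0
pi(d, r) = m(m-1)(r-1)/2 + m*epsilon
= 2*1*5/2 + 2*0
= 10/2 + 0
= 5 + 0 = 5

5


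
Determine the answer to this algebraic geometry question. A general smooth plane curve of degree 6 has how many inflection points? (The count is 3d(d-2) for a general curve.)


For a general smooth plane curve C of degree d, the inflection points are
the intersection of C with its Hessian curve, which has degree 3(d-2).
By Bezout, the total intersection number is d * 3(d-2) = 6 * 12 = 72.
For a general curve every flex is ordinary, so each contributes
multiplicity 1 to C·Hess(C), and the number of distinct inflection
points is 3d(d-2).
Inflection points = 3*6*(6-2) = 3*6*4 = 72

72


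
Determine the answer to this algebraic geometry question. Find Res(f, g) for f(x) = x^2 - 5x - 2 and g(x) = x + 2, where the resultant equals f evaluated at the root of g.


For Res(f, x - c), we evaluate f at x = c.
f(-2) = (-2)^2 - 5*(-2) - 2
= 4 + 10 - 2
= 14 - 2 = 12
Res(f, g) = 12

12


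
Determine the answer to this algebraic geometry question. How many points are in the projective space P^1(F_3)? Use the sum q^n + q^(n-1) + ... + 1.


P^1(F_3) has (q^(n+1) - 1)/(q - 1) points.
= 3^1 + 3^0
= 3 + 1
= 4

4


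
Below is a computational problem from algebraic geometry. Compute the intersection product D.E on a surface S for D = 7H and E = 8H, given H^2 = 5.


Using bilinearity of the intersection pairing on a surface S:
(aH).(bH) = ab * (H.H)
We have H^2 = 5.
D.E = (7H).(8H) = 7*8*5
= 56*5
= 280

280


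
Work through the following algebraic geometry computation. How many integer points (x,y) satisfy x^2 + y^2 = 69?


Systematically check integer values of x where x^2 <= 69.
For each valid x, check if 69 - x^2 is a perfect square.
Total integer solutions found: 0

0


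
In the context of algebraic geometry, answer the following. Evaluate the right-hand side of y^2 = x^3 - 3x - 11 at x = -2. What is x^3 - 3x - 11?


Compute x^3 - 3x - 11 at x = -2:
x^3 = (-2)^3 = -8
(-3)*x = (-3)*(-2) = 6
Sum: -8 + 6 - 11 = -13

-13


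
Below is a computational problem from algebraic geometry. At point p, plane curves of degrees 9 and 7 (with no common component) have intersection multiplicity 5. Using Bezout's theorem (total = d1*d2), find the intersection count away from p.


By Bezout's theorem, the total intersection number is d1 * d2.
Total = 9 * 7 = 63
Intersection multiplicity at p = 5
Remaining intersections = 63 - 5 = 58

58


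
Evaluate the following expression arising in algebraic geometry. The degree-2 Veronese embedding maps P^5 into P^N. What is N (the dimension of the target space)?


The Veronese embedding v_d: P^n -> P^N maps each point to all
degree-d monomials in n+1 homogeneous coordinates.
N = C(n+d, d) - 1
N = C(5+2, 2) - 1
N = C(7, 2) - 1
C(7, 2) = 21
N = 21 - 1 = 20

20


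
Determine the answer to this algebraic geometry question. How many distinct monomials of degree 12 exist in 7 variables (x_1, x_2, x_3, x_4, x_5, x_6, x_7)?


The number of degree-12 monomials in 7 variables is C(d+n-1, n-1).
= C(12+7-1, 7-1) = C(18, 6)
= 18564

18564


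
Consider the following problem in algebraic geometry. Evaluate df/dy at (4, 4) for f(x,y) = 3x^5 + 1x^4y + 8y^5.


df/dy = 1*x^4 + 5*8*y^4
At (4,4): 1*4^4 + 5*8*4^4
= 256 + 10240
= 10496

10496


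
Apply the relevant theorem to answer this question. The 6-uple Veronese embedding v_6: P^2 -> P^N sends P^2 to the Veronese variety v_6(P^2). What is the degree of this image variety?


The Veronese variety v_6(P^2) has degree d^r.
d^r = 6^2 = 36

36


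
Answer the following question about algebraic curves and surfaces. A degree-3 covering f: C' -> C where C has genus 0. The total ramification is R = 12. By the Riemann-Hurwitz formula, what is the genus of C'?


Riemann-Hurwitz formula: 2g' - 2 = d(2g - 2) + R
Given: d = 3, g = 0, R = 12
2g' - 2 = 3*(2*0 - 2) + 12
2g' - 2 = 3*(-2) + 12
2g' - 2 = -6 + 12 = 6
2g' = 8
g' = 4

4


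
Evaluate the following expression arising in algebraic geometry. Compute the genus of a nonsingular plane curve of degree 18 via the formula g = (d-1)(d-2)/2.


Using the genus formula for smooth plane curves:
g = (d-1)(d-2)/2
g = (18-1)(18-2)/2
g = 17*16/2
g = 272/2 = 136

136


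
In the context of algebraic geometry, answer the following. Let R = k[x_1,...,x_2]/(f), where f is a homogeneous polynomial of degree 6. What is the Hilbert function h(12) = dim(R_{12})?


For R = k[x_1,...,x_n]/(f) with f homogeneous of degree e:
The Hilbert series is (1 - t^e)/(1 - t)^n.
So h(d) = C(d+n-1, n-1) - C(d-e+n-1, n-1) for d >= e.
With n=2, e=6, d=12:
C(12+2-1, 2-1) = C(13, 1) = 13
C(12-6+2-1, 2-1) = C(7, 1) = 7
h(12) = 13 - 7 = 6

6


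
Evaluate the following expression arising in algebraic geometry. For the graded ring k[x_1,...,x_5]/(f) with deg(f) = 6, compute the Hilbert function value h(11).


For R = k[x_1,...,x_n]/(f) with f homogeneous of degree e:
The Hilbert series is (1 - t^e)/(1 - t)^n.
So h(d) = C(d+n-1, n-1) - C(d-e+n-1, n-1) for d >= e.
With n=5, e=6, d=11:
C(11+5-1, 5-1) = C(15, 4) = 1365
C(11-6+5-1, 5-1) = C(9, 4) = 126
h(11) = 1365 - 126 = 1239

1239


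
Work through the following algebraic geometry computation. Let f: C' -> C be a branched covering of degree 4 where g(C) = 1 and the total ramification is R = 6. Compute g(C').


Riemann-Hurwitz formula: 2g' - 2 = d(2g - 2) + R
Given: d = 4, g = 1, R = 6
2g' - 2 = 4*(2*1 - 2) + 6
2g' - 2 = 4*0 + 6
2g' - 2 = 0 + 6 = 6
2g' = 8
g' = 4

4


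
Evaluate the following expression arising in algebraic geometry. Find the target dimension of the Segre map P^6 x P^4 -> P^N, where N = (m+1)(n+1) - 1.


The Segre embedding maps P^m x P^n into P^N via
all products of coordinates from each factor.
N = (m+1)(n+1) - 1
N = (6+1)(4+1) - 1
N = 7*5 - 1
N = 35 - 1 = 34

34


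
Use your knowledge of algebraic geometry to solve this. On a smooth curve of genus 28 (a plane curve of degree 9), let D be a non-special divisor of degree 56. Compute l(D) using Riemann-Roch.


First, compute the genus of a smooth plane curve of degree 9:
g = (d-1)(d-2)/2 = (9-1)(9-2)/2 = 28
For a non-special divisor D (i.e., h^1(D) = 0), Riemann-Roch gives:
l(D) = deg(D) - g + 1
Since deg(D) = 56 >= 2g - 1 = 55, D is non-special.
l(D) = 56 - 28 + 1 = 29

29


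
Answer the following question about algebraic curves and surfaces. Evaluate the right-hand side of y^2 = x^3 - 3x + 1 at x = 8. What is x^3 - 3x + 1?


Compute x^3 - 3x + 1 at x = 8:
x^3 = 8^3 = 512
(-3)*x = (-3)*8 = -24
Sum: 512 - 24 + 1 = 489

489


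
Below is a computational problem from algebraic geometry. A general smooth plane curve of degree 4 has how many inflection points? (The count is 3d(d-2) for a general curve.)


For a general smooth plane curve C of degree d, the inflection points are
the intersection of C with its Hessian curve, which has degree 3(d-2).
By Bezout, the total intersection number is d * 3(d-2) = 4 * 6 = 24.
For a general curve every flex is ordinary, so each contributes
multiplicity 1 to C·Hess(C), and the number of distinct inflection
points is 3d(d-2).
Inflection points = 3*4*(4-2) = 3*4*2 = 24

24


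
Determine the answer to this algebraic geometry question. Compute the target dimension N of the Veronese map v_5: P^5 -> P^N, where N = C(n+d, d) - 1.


The Veronese embedding v_d: P^n -> P^N maps each point to all
degree-d monomials in n+1 homogeneous coordinates.
N = C(n+d, d) - 1
N = C(5+5, 5) - 1
N = C(10, 5) - 1
C(10, 5) = 252
N = 252 - 1 = 251

251


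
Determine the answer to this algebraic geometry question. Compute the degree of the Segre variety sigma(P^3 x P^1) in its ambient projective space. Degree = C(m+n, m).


The degree of the Segre variety P^3 x P^1 is C(m+n, m).
= C(4, 3)
= 4

4


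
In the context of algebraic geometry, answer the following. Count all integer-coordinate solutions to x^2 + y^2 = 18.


Systematically check integer values of x where x^2 <= 18.
For each valid x, check if 18 - x^2 is a perfect square.
x=3: 18 - 9 = 9, sqrt = 3 (valid)
Total integer solutions found: 4

4


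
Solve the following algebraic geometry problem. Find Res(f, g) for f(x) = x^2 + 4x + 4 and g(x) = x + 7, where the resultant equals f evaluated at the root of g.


For Res(f, x - c), we evaluate f at x = c.
f(-7) = (-7)^2 + 4*(-7) + 4
= 49 - 28 + 4
= 21 + 4 = 25
Res(f, g) = 25

25


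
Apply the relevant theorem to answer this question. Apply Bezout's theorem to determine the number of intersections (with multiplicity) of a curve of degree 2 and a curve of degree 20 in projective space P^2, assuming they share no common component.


Bezout's theorem states the intersection count equals the product of degrees.
Intersection count = 2 * 20 = 40

40


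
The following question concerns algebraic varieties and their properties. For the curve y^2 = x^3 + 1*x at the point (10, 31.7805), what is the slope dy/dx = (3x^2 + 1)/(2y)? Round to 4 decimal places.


Using implicit differentiation of y^2 = x^3 + 1*x:
2y * dy/dx = 3x^2 + 1
dy/dx = (3x^2 + 1)/(2y)
Numerator: 3*10^2 + 1 = 301
Denominator: 2*31.7805 = 63.561
dy/dx = 301/63.561 = 4.7356

4.7356


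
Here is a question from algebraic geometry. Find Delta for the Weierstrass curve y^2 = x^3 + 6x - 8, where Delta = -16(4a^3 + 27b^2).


Compute each component:
4a^3 = 4*6^3 = 4*216 = 864
27b^2 = 27*(-8)^2 = 27*64 = 1728
4a^3 + 27b^2 = 864 + 1728 = 2592
Delta = -16*2592 = -41472

-41472


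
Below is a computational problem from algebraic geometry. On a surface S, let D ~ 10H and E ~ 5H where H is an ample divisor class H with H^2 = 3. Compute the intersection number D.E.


Using bilinearity of the intersection pairing on a surface S:
(aH).(bH) = ab * (H.H)
We have H^2 = 3.
D.E = (10H).(5H) = 10*5*3
= 50*3
= 150

150


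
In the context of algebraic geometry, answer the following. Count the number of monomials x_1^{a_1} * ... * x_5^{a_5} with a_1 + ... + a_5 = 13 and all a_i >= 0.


The number of degree-13 monomials in 5 variables is C(d+n-1, n-1).
= C(13+5-1, 5-1) = C(17, 4)
= 2380

2380


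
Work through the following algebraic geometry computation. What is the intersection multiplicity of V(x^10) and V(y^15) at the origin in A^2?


The intersection multiplicity of V(x^a) and V(y^b) at the origin is:
I(O; V(x^10), V(y^15)) = dim_k(k[x,y]/(x^10, y^15))
A basis for k[x,y]/(x^10, y^15) is the set of monomials x^i * y^j
where 0 <= i < 10 and 0 <= j < 15.
The number of such monomials is 10 * 15 = 150

150


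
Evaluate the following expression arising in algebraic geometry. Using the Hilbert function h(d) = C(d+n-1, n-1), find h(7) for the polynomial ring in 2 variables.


The Hilbert function for the polynomial ring in 2 variables is:
h(d) = C(d+n-1, n-1)
h(7) = C(7+2-1, 2-1) = C(8, 1)
= 8! / (1! * 7!)
= 8

8


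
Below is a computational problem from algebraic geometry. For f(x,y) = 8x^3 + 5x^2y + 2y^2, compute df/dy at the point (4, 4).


df/dy = 5*x^2 + 2*2*y^1
At (4,4): 5*4^2 + 2*2*4^1
= 80 + 16
= 96

96


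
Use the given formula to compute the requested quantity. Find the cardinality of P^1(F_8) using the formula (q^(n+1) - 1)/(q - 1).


P^1(F_8) has (q^(n+1) - 1)/(q - 1) points.
= 8^1 + 8^0
= 8 + 1
= 9

9


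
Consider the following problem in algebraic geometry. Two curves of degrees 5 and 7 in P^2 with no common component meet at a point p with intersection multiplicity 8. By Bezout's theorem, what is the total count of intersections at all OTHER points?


By Bezout's theorem, the total intersection number is d1 * d2.
Total = 5 * 7 = 35
Intersection multiplicity at p = 8
Remaining intersections = 35 - 8 = 27

27


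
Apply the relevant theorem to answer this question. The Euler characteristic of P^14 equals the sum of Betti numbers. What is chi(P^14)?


The complex projective space P^14 has one cell in each even real dimension 0, 2, ..., 28.
The cohomology groups are H^{2k}(P^14) = Z for k = 0,...,14, and 0 otherwise.
Euler characteristic = sum of Betti numbers = 1 per even-dimensional cohomology group.
chi(P^14) = 14 + 1 = 15

15


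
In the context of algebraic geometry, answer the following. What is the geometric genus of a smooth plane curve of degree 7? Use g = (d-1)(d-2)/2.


Using the genus formula for smooth plane curves:
g = (d-1)(d-2)/2
g = (7-1)(7-2)/2
g = 6*5/2
g = 30/2 = 15

15


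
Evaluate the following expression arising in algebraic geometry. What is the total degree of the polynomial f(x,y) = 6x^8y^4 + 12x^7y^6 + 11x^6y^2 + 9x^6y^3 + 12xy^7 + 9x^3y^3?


Examine each term for its total degree (sum of exponents).
  Term '6x^8y^4' has total degree 8+4 = 12.
  Term '12x^7y^6' has total degree 7+6 = 13.
  Term '11x^6y^2' has total degree 6+2 = 8.
  Term '9x^6y^3' has total degree 6+3 = 9.
  Term '12xy^7' has total degree 1+7 = 8.
  Term '9x^3y^3' has total degree 3+3 = 6.
The maximum total degree among all terms is 13.

13


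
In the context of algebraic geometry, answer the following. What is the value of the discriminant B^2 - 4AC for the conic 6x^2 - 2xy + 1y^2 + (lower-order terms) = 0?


The discriminant of a conic Ax^2 + Bxy + Cy^2 + ... = 0 is B^2 - 4AC.
B^2 = (-2)^2 = 4
4AC = 4*6*1 = 24
Discriminant = 4 - 24 = -20

-20


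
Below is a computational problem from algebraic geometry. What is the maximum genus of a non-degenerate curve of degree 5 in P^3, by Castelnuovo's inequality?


Castelnuovo's bound: write d - 1 = m(r-1) + epsilon with 0 <= epsilon < r-1.
d - 1 = 5 - 1 = 4
r - 1 = 3 - 1 = 2
4 = 2*2 + 0, so m = 2, epsilon = 0
pi(d, r) = m(m-1)(r-1)/2 + m*epsilon
= 2*1*2/2 + 2*0
= 4/2 + 0
= 2 + 0 = 2

2


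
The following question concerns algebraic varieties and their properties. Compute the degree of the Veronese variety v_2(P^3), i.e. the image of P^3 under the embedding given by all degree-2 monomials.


The Veronese variety v_2(P^3) has degree d^r.
d^r = 2^3 = 8

8


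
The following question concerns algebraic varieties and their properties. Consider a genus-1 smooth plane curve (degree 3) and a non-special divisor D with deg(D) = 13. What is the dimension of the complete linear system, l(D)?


First, compute the genus of a smooth plane curve of degree 3:
g = (d-1)(d-2)/2 = (3-1)(3-2)/2 = 1
For a non-special divisor D (i.e., h^1(D) = 0), Riemann-Roch gives:
l(D) = deg(D) - g + 1
Since deg(D) = 13 >= 2g - 1 = 1, D is non-special.
l(D) = 13 - 1 + 1 = 13

13


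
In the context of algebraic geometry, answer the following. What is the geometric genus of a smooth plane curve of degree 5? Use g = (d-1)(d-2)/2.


Using the genus formula for smooth plane curves:
g = (d-1)(d-2)/2
g = (5-1)(5-2)/2
g = 4*3/2
g = 12/2 = 6

6


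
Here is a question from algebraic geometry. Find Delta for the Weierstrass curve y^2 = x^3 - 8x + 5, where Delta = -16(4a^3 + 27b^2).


Compute each component:
4a^3 = 4*(-8)^3 = 4*(-512) = -2048
27b^2 = 27*5^2 = 27*25 = 675
4a^3 + 27b^2 = -2048 + 675 = -1373
Delta = -16*(-1373) = 21968

21968


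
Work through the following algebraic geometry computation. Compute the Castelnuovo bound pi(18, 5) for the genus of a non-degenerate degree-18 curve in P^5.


Castelnuovo's bound: write d - 1 = m(r-1) + epsilon with 0 <= epsilon < r-1.
d - 1 = 18 - 1 = 17
r - 1 = 5 - 1 = 4
17 = 4*4 + 1, so m = 4, epsilon = 1
pi(d, r) = m(m-1)(r-1)/2 + m*epsilon
= 4*3*4/2 + 4*1
= 48/2 + 4
= 24 + 4 = 28

28


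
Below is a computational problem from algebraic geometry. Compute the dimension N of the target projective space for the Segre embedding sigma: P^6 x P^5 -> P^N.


The Segre embedding maps P^m x P^n into P^N via
all products of coordinates from each factor.
N = (m+1)(n+1) - 1
N = (6+1)(5+1) - 1
N = 7*6 - 1
N = 42 - 1 = 41

41


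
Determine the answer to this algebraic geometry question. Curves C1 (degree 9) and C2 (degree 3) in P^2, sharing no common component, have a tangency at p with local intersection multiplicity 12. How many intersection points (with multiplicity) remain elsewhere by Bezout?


By Bezout's theorem, the total intersection number is d1 * d2.
Total = 9 * 3 = 27
Intersection multiplicity at p = 12
Remaining intersections = 27 - 12 = 15

15


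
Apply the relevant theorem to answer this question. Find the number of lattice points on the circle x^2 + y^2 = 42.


Systematically check integer values of x where x^2 <= 42.
For each valid x, check if 42 - x^2 is a perfect square.
Total integer solutions found: 0

0


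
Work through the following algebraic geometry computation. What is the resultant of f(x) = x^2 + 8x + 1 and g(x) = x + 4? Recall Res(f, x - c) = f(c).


For Res(f, x - c), we evaluate f at x = c.
f(-4) = (-4)^2 + 8*(-4) + 1
= 16 - 32 + 1
= -16 + 1 = -15
Res(f, g) = -15

-15


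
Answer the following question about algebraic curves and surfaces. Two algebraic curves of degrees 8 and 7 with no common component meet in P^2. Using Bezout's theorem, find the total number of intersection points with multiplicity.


Bezout's theorem states the intersection count equals the product of degrees.
Intersection count = 8 * 7 = 56

56


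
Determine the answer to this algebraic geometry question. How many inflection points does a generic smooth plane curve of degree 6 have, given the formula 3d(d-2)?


For a general smooth plane curve C of degree d, the inflection points are
the intersection of C with its Hessian curve, which has degree 3(d-2).
By Bezout, the total intersection number is d * 3(d-2) = 6 * 12 = 72.
For a general curve every flex is ordinary, so each contributes
multiplicity 1 to C·Hess(C), and the number of distinct inflection
points is 3d(d-2).
Inflection points = 3*6*(6-2) = 3*6*4 = 72

72


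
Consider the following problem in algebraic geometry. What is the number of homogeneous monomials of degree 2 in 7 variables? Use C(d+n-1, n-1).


The number of degree-2 monomials in 7 variables is C(d+n-1, n-1).
= C(2+7-1, 7-1) = C(8, 6)
= 28

28


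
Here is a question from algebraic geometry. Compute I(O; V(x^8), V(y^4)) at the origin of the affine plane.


The intersection multiplicity of V(x^a) and V(y^b) at the origin is:
I(O; V(x^8), V(y^4)) = dim_k(k[x,y]/(x^8, y^4))
A basis for k[x,y]/(x^8, y^4) is the set of monomials x^i * y^j
where 0 <= i < 8 and 0 <= j < 4.
The number of such monomials is 8 * 4 = 32

32


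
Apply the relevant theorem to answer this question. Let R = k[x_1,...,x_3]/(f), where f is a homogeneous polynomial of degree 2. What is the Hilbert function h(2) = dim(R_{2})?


For R = k[x_1,...,x_n]/(f) with f homogeneous of degree e:
The Hilbert series is (1 - t^e)/(1 - t)^n.
So h(d) = C(d+n-1, n-1) - C(d-e+n-1, n-1) for d >= e.
With n=3, e=2, d=2:
C(2+3-1, 3-1) = C(4, 2) = 6
C(2-2+3-1, 3-1) = C(2, 2) = 1
h(2) = 6 - 1 = 5

5


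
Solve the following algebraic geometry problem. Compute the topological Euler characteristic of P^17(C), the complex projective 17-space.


The complex projective space P^17 has one cell in each even real dimension 0, 2, ..., 34.
The cohomology groups are H^{2k}(P^17) = Z for k = 0,...,17, and 0 otherwise.
Euler characteristic = sum of Betti numbers = 1 per even-dimensional cohomology group.
chi(P^17) = 17 + 1 = 18

18


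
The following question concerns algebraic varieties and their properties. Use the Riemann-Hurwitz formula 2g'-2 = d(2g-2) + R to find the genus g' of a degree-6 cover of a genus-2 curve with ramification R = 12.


Riemann-Hurwitz formula: 2g' - 2 = d(2g - 2) + R
Given: d = 6, g = 2, R = 12
2g' - 2 = 6*(2*2 - 2) + 12
2g' - 2 = 6*2 + 12
2g' - 2 = 12 + 12 = 24
2g' = 26
g' = 13

13


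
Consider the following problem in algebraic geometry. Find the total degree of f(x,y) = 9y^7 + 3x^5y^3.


Examine each term for its total degree (sum of exponents).
  Term '9y^7' has total degree 0+7 = 7.
  Term '3x^5y^3' has total degree 5+3 = 8.
The maximum total degree among all terms is 8.

8


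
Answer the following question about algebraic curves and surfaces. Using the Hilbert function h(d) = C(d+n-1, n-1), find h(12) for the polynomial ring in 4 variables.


The Hilbert function for the polynomial ring in 4 variables is:
h(d) = C(d+n-1, n-1)
h(12) = C(12+4-1, 4-1) = C(15, 3)
= 15! / (3! * 12!)
= 455

455


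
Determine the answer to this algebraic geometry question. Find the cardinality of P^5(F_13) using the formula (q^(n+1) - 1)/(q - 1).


P^5(F_13) has (q^(n+1) - 1)/(q - 1) points.
= 13^5 + 13^4 + 13^3 + 13^2 + 13^1 + 13^0
= 371293 + 28561 + 2197 + 169 + 13 + 1
= 402234

402234


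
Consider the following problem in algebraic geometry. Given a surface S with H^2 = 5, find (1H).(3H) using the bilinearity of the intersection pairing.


Using bilinearity of the intersection pairing on a surface S:
(aH).(bH) = ab * (H.H)
We have H^2 = 5.
D.E = (1H).(3H) = 1*3*5
= 3*5
= 15

15


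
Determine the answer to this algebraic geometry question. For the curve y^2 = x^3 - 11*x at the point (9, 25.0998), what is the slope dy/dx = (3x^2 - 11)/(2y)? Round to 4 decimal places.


Using implicit differentiation of y^2 = x^3 - 11*x:
2y * dy/dx = 3x^2 - 11
dy/dx = (3x^2 - 11)/(2y)
Numerator: 3*9^2 - 11 = 232
Denominator: 2*25.0998 = 50.1996
dy/dx = 232/50.1996 = 4.6216

4.6216


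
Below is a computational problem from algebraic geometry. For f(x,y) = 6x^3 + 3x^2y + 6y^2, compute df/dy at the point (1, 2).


df/dy = 3*x^2 + 2*6*y^1
At (1,2): 3*1^2 + 2*6*2^1
= 3 + 24
= 27

27


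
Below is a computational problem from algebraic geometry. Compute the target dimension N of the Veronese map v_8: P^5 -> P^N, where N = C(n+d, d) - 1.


The Veronese embedding v_d: P^n -> P^N maps each point to all
degree-d monomials in n+1 homogeneous coordinates.
N = C(n+d, d) - 1
N = C(5+8, 8) - 1
N = C(13, 8) - 1
C(13, 8) = 1287
N = 1287 - 1 = 1286

1286


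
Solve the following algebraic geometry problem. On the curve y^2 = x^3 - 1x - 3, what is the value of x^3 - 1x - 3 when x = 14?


Compute x^3 - 1x - 3 at x = 14:
x^3 = 14^3 = 2744
(-1)*x = (-1)*14 = -14
Sum: 2744 - 14 - 3 = 2727

2727


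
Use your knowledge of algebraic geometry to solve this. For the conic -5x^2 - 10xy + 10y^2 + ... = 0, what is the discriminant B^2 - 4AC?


The discriminant of a conic Ax^2 + Bxy + Cy^2 + ... = 0 is B^2 - 4AC.
B^2 = (-10)^2 = 100
4AC = 4*(-5)*10 = -200
Discriminant = 100 + 200 = 300

300


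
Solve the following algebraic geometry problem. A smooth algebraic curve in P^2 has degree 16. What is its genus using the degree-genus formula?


Using the genus formula for smooth plane curves:
g = (d-1)(d-2)/2
g = (16-1)(16-2)/2
g = 15*14/2
g = 210/2 = 105

105


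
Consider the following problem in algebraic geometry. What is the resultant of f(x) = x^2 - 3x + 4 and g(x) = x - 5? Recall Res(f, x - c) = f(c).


For Res(f, x - c), we evaluate f at x = c.
f(5) = 5^2 - 3*5 + 4
= 25 - 15 + 4
= 10 + 4 = 14
Res(f, g) = 14

14


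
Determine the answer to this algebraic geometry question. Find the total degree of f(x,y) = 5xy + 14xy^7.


Examine each term for its total degree (sum of exponents).
  Term '5xy' has total degree 1+1 = 2.
  Term '14xy^7' has total degree 1+7 = 8.
The maximum total degree among all terms is 8.

8


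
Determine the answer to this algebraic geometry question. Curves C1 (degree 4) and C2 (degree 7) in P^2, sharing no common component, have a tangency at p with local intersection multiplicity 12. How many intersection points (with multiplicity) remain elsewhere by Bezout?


By Bezout's theorem, the total intersection number is d1 * d2.
Total = 4 * 7 = 28
Intersection multiplicity at p = 12
Remaining intersections = 28 - 12 = 16

16


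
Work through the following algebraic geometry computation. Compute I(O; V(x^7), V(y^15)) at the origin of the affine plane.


The intersection multiplicity of V(x^a) and V(y^b) at the origin is:
I(O; V(x^7), V(y^15)) = dim_k(k[x,y]/(x^7, y^15))
A basis for k[x,y]/(x^7, y^15) is the set of monomials x^i * y^j
where 0 <= i < 7 and 0 <= j < 15.
The number of such monomials is 7 * 15 = 105

105


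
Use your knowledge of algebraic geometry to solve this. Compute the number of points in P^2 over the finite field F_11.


P^2(F_11) has (q^(n+1) - 1)/(q - 1) points.
= 11^2 + 11^1 + 11^0
= 121 + 11 + 1
= 133

133


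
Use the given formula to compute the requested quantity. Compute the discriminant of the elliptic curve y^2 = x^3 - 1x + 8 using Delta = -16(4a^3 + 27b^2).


Compute each component:
4a^3 = 4*(-1)^3 = 4*(-1) = -4
27b^2 = 27*8^2 = 27*64 = 1728
4a^3 + 27b^2 = -4 + 1728 = 1724
Delta = -16*1724 = -27584

-27584


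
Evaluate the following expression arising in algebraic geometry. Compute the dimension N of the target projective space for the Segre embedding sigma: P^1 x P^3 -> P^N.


The Segre embedding maps P^m x P^n into P^N via
all products of coordinates from each factor.
N = (m+1)(n+1) - 1
N = (1+1)(3+1) - 1
N = 2*4 - 1
N = 8 - 1 = 7

7


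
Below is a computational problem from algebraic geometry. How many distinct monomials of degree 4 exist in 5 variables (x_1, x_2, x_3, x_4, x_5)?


The number of degree-4 monomials in 5 variables is C(d+n-1, n-1).
= C(4+5-1, 5-1) = C(8, 4)
= 70

70


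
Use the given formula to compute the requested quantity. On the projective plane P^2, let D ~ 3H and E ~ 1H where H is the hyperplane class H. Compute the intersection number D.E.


Using bilinearity of the intersection pairing on the projective plane P^2:
(aH).(bH) = ab * (H.H)
We have H^2 = 1 (Bezout).
D.E = (3H).(1H) = 3*1*1
= 3*1
= 3

3


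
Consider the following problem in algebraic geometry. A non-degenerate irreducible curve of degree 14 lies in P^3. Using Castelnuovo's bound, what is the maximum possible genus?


Castelnuovo's bound: write d - 1 = m(r-1) + epsilon with 0 <= epsilon < r-1.
d - 1 = 14 - 1 = 13
r - 1 = 3 - 1 = 2
13 = 6*2 + 1, so m = 6, epsilon = 1
pi(d, r) = m(m-1)(r-1)/2 + m*epsilon
= 6*5*2/2 + 6*1
= 60/2 + 6
= 30 + 6 = 36

36


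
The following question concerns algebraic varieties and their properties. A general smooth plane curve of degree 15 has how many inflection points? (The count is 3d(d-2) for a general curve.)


For a general smooth plane curve C of degree d, the inflection points are
the intersection of C with its Hessian curve, which has degree 3(d-2).
By Bezout, the total intersection number is d * 3(d-2) = 15 * 39 = 585.
For a general curve every flex is ordinary, so each contributes
multiplicity 1 to C·Hess(C), and the number of distinct inflection
points is 3d(d-2).
Inflection points = 3*15*(15-2) = 3*15*13 = 585

585


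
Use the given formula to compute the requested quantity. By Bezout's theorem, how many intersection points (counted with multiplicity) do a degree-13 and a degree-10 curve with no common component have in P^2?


Bezout's theorem states the intersection count equals the product of degrees.
Intersection count = 13 * 10 = 130

130


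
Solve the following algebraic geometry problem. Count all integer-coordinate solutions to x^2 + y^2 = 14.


Systematically check integer values of x where x^2 <= 14.
For each valid x, check if 14 - x^2 is a perfect square.
Total integer solutions found: 0

0


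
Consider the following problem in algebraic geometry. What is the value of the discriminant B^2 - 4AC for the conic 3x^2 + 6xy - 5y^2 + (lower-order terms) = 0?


The discriminant of a conic Ax^2 + Bxy + Cy^2 + ... = 0 is B^2 - 4AC.
B^2 = 6^2 = 36
4AC = 4*3*(-5) = -60
Discriminant = 36 + 60 = 96

96


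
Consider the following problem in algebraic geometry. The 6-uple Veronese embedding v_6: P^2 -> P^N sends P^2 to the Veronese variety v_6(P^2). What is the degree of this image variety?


The Veronese variety v_6(P^2) has degree d^r.
d^r = 6^2 = 36

36


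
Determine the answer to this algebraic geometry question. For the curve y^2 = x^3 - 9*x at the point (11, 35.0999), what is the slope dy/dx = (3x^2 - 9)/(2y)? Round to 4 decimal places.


Using implicit differentiation of y^2 = x^3 - 9*x:
2y * dy/dx = 3x^2 - 9
dy/dx = (3x^2 - 9)/(2y)
Numerator: 3*11^2 - 9 = 354
Denominator: 2*35.0999 = 70.1998
dy/dx = 354/70.1998 = 5.0427

5.0427


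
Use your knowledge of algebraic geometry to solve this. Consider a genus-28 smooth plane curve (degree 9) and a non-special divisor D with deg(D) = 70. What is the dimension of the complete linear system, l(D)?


First, compute the genus of a smooth plane curve of degree 9:
g = (d-1)(d-2)/2 = (9-1)(9-2)/2 = 28
For a non-special divisor D (i.e., h^1(D) = 0), Riemann-Roch gives:
l(D) = deg(D) - g + 1
Since deg(D) = 70 >= 2g - 1 = 55, D is non-special.
l(D) = 70 - 28 + 1 = 43

43


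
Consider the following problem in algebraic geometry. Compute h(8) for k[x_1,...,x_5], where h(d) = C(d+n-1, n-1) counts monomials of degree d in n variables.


The Hilbert function for the polynomial ring in 5 variables is:
h(d) = C(d+n-1, n-1)
h(8) = C(8+5-1, 5-1) = C(12, 4)
= 12! / (4! * 8!)
= 495

495


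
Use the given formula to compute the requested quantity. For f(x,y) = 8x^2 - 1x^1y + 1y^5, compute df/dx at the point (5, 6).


df/dx = 2*8*x^1 + 1*(-1)*x^0*y
At (5,6): 2*8*5^1 + 1*(-1)*5^0*6
= 80 - 6
= 74

74


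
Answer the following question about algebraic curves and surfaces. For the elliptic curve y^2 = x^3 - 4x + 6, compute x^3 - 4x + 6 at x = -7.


Compute x^3 - 4x + 6 at x = -7:
x^3 = (-7)^3 = -343
(-4)*x = (-4)*(-7) = 28
Sum: -343 + 28 + 6 = -309

-309


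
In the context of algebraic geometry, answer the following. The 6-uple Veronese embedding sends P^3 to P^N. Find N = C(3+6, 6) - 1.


The Veronese embedding v_d: P^n -> P^N maps each point to all
degree-d monomials in n+1 homogeneous coordinates.
N = C(n+d, d) - 1
N = C(3+6, 6) - 1
N = C(9, 6) - 1
C(9, 6) = 84
N = 84 - 1 = 83

83


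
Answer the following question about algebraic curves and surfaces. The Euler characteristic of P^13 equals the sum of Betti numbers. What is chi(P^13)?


The complex projective space P^13 has one cell in each even real dimension 0, 2, ..., 26.
The cohomology groups are H^{2k}(P^13) = Z for k = 0,...,13, and 0 otherwise.
Euler characteristic = sum of Betti numbers = 1 per even-dimensional cohomology group.
chi(P^13) = 13 + 1 = 14

14


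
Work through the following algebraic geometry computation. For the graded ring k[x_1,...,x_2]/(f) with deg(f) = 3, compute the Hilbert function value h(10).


For R = k[x_1,...,x_n]/(f) with f homogeneous of degree e:
The Hilbert series is (1 - t^e)/(1 - t)^n.
So h(d) = C(d+n-1, n-1) - C(d-e+n-1, n-1) for d >= e.
With n=2, e=3, d=10:
C(10+2-1, 2-1) = C(11, 1) = 11
C(10-3+2-1, 2-1) = C(8, 1) = 8
h(10) = 11 - 8 = 3

3


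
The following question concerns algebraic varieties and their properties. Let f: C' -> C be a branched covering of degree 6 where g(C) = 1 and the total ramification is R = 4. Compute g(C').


Riemann-Hurwitz formula: 2g' - 2 = d(2g - 2) + R
Given: d = 6, g = 1, R = 4
2g' - 2 = 6*(2*1 - 2) + 4
2g' - 2 = 6*0 + 4
2g' - 2 = 0 + 4 = 4
2g' = 6
g' = 3

3


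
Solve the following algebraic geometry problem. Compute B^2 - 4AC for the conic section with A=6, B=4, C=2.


The discriminant of a conic Ax^2 + Bxy + Cy^2 + ... = 0 is B^2 - 4AC.
B^2 = 4^2 = 16
4AC = 4*6*2 = 48
Discriminant = 16 - 48 = -32

-32


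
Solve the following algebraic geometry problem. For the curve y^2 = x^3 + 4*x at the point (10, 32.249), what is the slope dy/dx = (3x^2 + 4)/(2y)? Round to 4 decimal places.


Using implicit differentiation of y^2 = x^3 + 4*x:
2y * dy/dx = 3x^2 + 4
dy/dx = (3x^2 + 4)/(2y)
Numerator: 3*10^2 + 4 = 304
Denominator: 2*32.249 = 64.498
dy/dx = 304/64.498 = 4.7133

4.7133


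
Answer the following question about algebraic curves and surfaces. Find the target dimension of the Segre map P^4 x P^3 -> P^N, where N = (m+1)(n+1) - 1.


The Segre embedding maps P^m x P^n into P^N via
all products of coordinates from each factor.
N = (m+1)(n+1) - 1
N = (4+1)(3+1) - 1
N = 5*4 - 1
N = 20 - 1 = 19

19


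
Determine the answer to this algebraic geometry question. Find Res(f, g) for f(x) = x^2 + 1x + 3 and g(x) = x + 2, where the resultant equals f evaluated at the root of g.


For Res(f, x - c), we evaluate f at x = c.
f(-2) = (-2)^2 + 1*(-2) + 3
= 4 - 2 + 3
= 2 + 3 = 5
Res(f, g) = 5

5


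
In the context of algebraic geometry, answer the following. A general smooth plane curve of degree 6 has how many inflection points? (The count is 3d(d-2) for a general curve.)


For a general smooth plane curve C of degree d, the inflection points are
the intersection of C with its Hessian curve, which has degree 3(d-2).
By Bezout, the total intersection number is d * 3(d-2) = 6 * 12 = 72.
For a general curve every flex is ordinary, so each contributes
multiplicity 1 to C·Hess(C), and the number of distinct inflection
points is 3d(d-2).
Inflection points = 3*6*(6-2) = 3*6*4 = 72

72


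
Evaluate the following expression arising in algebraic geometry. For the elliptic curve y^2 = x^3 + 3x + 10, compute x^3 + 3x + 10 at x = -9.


Compute x^3 + 3x + 10 at x = -9:
x^3 = (-9)^3 = -729
3*x = 3*(-9) = -27
Sum: -729 - 27 + 10 = -746

-746


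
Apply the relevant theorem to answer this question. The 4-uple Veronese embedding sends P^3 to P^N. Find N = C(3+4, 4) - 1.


The Veronese embedding v_d: P^n -> P^N maps each point to all
degree-d monomials in n+1 homogeneous coordinates.
N = C(n+d, d) - 1
N = C(3+4, 4) - 1
N = C(7, 4) - 1
C(7, 4) = 35
N = 35 - 1 = 34

34


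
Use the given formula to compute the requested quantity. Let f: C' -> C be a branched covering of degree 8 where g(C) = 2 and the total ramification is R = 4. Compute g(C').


Riemann-Hurwitz formula: 2g' - 2 = d(2g - 2) + R
Given: d = 8, g = 2, R = 4
2g' - 2 = 8*(2*2 - 2) + 4
2g' - 2 = 8*2 + 4
2g' - 2 = 16 + 4 = 20
2g' = 22
g' = 11

11


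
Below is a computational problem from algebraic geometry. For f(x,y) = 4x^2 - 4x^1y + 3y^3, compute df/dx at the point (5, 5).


df/dx = 2*4*x^1 + 1*(-4)*x^0*y
At (5,5): 2*4*5^1 + 1*(-4)*5^0*5
= 40 - 20
= 20

20


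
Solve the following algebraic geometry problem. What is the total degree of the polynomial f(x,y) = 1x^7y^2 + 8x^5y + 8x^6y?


Examine each term for its total degree (sum of exponents).
  Term '1x^7y^2' has total degree 7+2 = 9.
  Term '8x^5y' has total degree 5+1 = 6.
  Term '8x^6y' has total degree 6+1 = 7.
The maximum total degree among all terms is 9.

9


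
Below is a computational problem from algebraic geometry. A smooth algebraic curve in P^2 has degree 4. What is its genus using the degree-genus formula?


Using the genus formula for smooth plane curves:
g = (d-1)(d-2)/2
g = (4-1)(4-2)/2
g = 3*2/2
g = 6/2 = 3

3


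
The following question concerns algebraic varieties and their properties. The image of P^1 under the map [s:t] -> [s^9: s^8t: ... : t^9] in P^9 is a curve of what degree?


The rational normal curve in P^9 is the image of P^1 under the 9-uple Veronese.
A general hyperplane in P^9 pulls back to a degree-9 form on P^1, which has 9 zeros,
so the curve meets a general hyperplane in 9 points. Degree = 9.

9


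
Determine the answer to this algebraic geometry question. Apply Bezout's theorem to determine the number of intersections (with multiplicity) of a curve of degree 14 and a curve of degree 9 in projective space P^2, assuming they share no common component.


Bezout's theorem states the intersection count equals the product of degrees.
Intersection count = 14 * 9 = 126

126


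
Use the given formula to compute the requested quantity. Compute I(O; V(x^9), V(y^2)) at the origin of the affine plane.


The intersection multiplicity of V(x^a) and V(y^b) at the origin is:
I(O; V(x^9), V(y^2)) = dim_k(k[x,y]/(x^9, y^2))
A basis for k[x,y]/(x^9, y^2) is the set of monomials x^i * y^j
where 0 <= i < 9 and 0 <= j < 2.
The number of such monomials is 9 * 2 = 18

18


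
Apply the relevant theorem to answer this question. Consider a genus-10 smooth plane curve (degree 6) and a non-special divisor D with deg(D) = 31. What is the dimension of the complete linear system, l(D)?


First, compute the genus of a smooth plane curve of degree 6:
g = (d-1)(d-2)/2 = (6-1)(6-2)/2 = 10
For a non-special divisor D (i.e., h^1(D) = 0), Riemann-Roch gives:
l(D) = deg(D) - g + 1
Since deg(D) = 31 >= 2g - 1 = 19, D is non-special.
l(D) = 31 - 10 + 1 = 22

22


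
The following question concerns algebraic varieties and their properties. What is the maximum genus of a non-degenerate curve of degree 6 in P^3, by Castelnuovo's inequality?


Castelnuovo's bound: write d - 1 = m(r-1) + epsilon with 0 <= epsilon < r-1.
d - 1 = 6 - 1 = 5
r - 1 = 3 - 1 = 2
5 = 2*2 + 1, so m = 2, epsilon = 1
pi(d, r) = m(m-1)(r-1)/2 + m*epsilon
= 2*1*2/2 + 2*1
= 4/2 + 2
= 2 + 2 = 4

4


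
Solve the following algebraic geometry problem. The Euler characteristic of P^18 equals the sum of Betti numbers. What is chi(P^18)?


The complex projective space P^18 has one cell in each even real dimension 0, 2, ..., 36.
The cohomology groups are H^{2k}(P^18) = Z for k = 0,...,18, and 0 otherwise.
Euler characteristic = sum of Betti numbers = 1 per even-dimensional cohomology group.
chi(P^18) = 18 + 1 = 19

19


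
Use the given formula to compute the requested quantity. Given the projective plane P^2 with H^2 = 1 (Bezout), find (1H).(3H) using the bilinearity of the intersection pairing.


Using bilinearity of the intersection pairing on the projective plane P^2:
(aH).(bH) = ab * (H.H)
We have H^2 = 1 (Bezout).
D.E = (1H).(3H) = 1*3*1
= 3*1
= 3

3


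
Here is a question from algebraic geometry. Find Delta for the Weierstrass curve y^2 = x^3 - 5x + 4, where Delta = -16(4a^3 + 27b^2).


Compute each component:
4a^3 = 4*(-5)^3 = 4*(-125) = -500
27b^2 = 27*4^2 = 27*16 = 432
4a^3 + 27b^2 = -500 + 432 = -68
Delta = -16*(-68) = 1088

1088


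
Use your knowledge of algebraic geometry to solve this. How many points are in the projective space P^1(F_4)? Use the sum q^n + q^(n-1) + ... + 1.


P^1(F_4) has (q^(n+1) - 1)/(q - 1) points.
= 4^1 + 4^0
= 4 + 1
= 5

5


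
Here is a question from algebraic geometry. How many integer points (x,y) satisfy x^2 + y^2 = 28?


Systematically check integer values of x where x^2 <= 28.
For each valid x, check if 28 - x^2 is a perfect square.
Total integer solutions found: 0

0
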